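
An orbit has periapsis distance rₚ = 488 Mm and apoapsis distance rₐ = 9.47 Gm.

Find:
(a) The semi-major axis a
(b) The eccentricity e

Convert to SI: rₚ = 488 Mm = 4.88e+08 m; rₐ = 9.47 Gm = 9.47e+09 m.
(a) a = (rₚ + rₐ) / 2 = (4.88e+08 + 9.47e+09) / 2 ≈ 4.979e+09 m = 4.979 Gm.
(b) e = (rₐ − rₚ) / (rₐ + rₚ) = (9.47e+09 − 4.88e+08) / (9.47e+09 + 4.88e+08) ≈ 0.902.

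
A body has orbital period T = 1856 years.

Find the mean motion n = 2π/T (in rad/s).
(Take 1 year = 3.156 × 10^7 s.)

Convert to SI: T = 1856 years = 5.85754e+10 s.
n = 2π / T.
n = 2π / 5.85754e+10 s ≈ 1.073e-10 rad/s.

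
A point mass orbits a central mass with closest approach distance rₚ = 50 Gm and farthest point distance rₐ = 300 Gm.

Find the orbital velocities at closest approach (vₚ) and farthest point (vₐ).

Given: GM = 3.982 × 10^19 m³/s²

Convert to SI: rₚ = 50 Gm = 5e+10 m; rₐ = 300 Gm = 3e+11 m.
Use the vis-viva equation v² = GM(2/r − 1/a) with a = (rₚ + rₐ)/2 = (5e+10 + 3e+11)/2 = 1.75e+11 m.
vₚ = √(GM · (2/rₚ − 1/a)) = √(3.982e+19 · (2/5e+10 − 1/1.75e+11)) m/s ≈ 3.695e+04 m/s = 36.95 km/s.
vₐ = √(GM · (2/rₐ − 1/a)) = √(3.982e+19 · (2/3e+11 − 1/1.75e+11)) m/s ≈ 6158 m/s = 6.158 km/s.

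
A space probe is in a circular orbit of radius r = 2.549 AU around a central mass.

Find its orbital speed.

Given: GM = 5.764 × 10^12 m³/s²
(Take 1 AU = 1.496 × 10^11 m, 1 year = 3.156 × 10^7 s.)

Convert to SI: r = 2.549 AU = 3.8133e+11 m.
For a circular orbit, gravity supplies the centripetal force, so v = √(GM / r).
v = √(5.764e+12 / 3.8133e+11) m/s ≈ 3.888 m/s = 0.0008202 AU/year.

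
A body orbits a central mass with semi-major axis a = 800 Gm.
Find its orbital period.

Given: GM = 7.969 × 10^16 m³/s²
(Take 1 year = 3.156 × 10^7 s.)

Convert to SI: a = 800 Gm = 8e+11 m.
Kepler's third law: T = 2π √(a³ / GM).
Substituting a = 8e+11 m and GM = 7.969e+16 m³/s²:
T = 2π √((8e+11)³ / 7.969e+16) s
T ≈ 1.593e+10 s = 504.6 years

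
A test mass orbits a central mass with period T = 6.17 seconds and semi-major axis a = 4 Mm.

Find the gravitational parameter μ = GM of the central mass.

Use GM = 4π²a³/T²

Convert to SI: a = 4 Mm = 4e+06 m.
GM = 4π² · a³ / T².
GM = 4π² · (4e+06)³ / (6.17)² m³/s² ≈ 6.637e+19 m³/s² = 6.637 × 10^19 m³/s².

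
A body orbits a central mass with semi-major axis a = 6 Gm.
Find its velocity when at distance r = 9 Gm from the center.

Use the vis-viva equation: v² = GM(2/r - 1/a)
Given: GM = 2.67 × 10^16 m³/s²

Convert to SI: a = 6 Gm = 6e+09 m; r = 9 Gm = 9e+09 m.
Vis-viva: v = √(GM · (2/r − 1/a)).
2/r − 1/a = 2/9e+09 − 1/6e+09 = 5.55556e-11 m⁻¹.
v = √(2.67e+16 · 5.55556e-11) m/s ≈ 1218 m/s = 1.218 km/s.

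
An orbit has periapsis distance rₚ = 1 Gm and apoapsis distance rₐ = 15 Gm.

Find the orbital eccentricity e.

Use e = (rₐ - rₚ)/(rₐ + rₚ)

Convert to SI: rₚ = 1 Gm = 1e+09 m; rₐ = 15 Gm = 1.5e+10 m.
e = (rₐ − rₚ) / (rₐ + rₚ).
e = (1.5e+10 − 1e+09) / (1.5e+10 + 1e+09) = 1.4e+10 / 1.6e+10 ≈ 0.875.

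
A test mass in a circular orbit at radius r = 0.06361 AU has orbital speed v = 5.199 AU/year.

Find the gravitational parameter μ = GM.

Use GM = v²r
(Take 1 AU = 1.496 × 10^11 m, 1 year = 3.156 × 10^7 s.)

Convert to SI: r = 0.06361 AU = 9.51606e+09 m; v = 5.199 AU/year = 24644.2 m/s.
For a circular orbit v² = GM/r, so GM = v² · r.
GM = (24644.2)² · 9.51606e+09 m³/s² ≈ 5.779e+18 m³/s² = 5.779 × 10^18 m³/s².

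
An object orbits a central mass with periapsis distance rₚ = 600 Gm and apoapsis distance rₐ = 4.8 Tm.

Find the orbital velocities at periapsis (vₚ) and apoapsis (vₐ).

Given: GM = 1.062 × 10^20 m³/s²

Convert to SI: rₚ = 600 Gm = 6e+11 m; rₐ = 4.8 Tm = 4.8e+12 m.
Use the vis-viva equation v² = GM(2/r − 1/a) with a = (rₚ + rₐ)/2 = (6e+11 + 4.8e+12)/2 = 2.7e+12 m.
vₚ = √(GM · (2/rₚ − 1/a)) = √(1.062e+20 · (2/6e+11 − 1/2.7e+12)) m/s ≈ 1.774e+04 m/s = 17.74 km/s.
vₐ = √(GM · (2/rₐ − 1/a)) = √(1.062e+20 · (2/4.8e+12 − 1/2.7e+12)) m/s ≈ 2217 m/s = 2.217 km/s.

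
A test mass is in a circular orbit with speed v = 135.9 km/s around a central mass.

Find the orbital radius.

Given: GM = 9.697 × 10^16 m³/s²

Convert to SI: v = 135.9 km/s = 135900 m/s.
For a circular orbit, v² = GM / r, so r = GM / v².
r = 9.697e+16 / (135900)² m ≈ 5.25e+06 m = 5.25 × 10^6 m.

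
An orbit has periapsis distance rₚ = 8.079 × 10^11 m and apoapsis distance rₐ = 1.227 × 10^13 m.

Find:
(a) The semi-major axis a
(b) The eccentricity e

(a) a = (rₚ + rₐ) / 2 = (8.079e+11 + 1.227e+13) / 2 ≈ 6.539e+12 m = 6.539 × 10^12 m.
(b) e = (rₐ − rₚ) / (rₐ + rₚ) = (1.227e+13 − 8.079e+11) / (1.227e+13 + 8.079e+11) ≈ 0.8764.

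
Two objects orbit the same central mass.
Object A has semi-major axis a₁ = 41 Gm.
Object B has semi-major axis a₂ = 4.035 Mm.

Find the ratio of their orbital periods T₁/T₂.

Convert to SI: a₁ = 41 Gm = 4.1e+10 m; a₂ = 4.035 Mm = 4.035e+06 m.
From Kepler's third law, (T₁/T₂)² = (a₁/a₂)³, so T₁/T₂ = (a₁/a₂)^(3/2).
a₁/a₂ = 4.1e+10 / 4.035e+06 = 10161.1.
T₁/T₂ = (10161.1)^(3/2) ≈ 1.024e+06.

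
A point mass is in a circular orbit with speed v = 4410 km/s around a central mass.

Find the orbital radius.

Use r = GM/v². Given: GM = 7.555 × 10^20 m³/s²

Convert to SI: v = 4410 km/s = 4.41e+06 m/s.
For a circular orbit, v² = GM / r, so r = GM / v².
r = 7.555e+20 / (4.41e+06)² m ≈ 3.885e+07 m = 38.85 Mm.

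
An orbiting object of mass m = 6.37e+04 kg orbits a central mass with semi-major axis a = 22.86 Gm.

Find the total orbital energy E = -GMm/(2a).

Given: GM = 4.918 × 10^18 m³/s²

Convert to SI: a = 22.86 Gm = 2.286e+10 m.
E = −GMm / (2a).
E = −4.918e+18 · 6.37e+04 / (2 · 2.286e+10) J ≈ -6.852e+12 J = -6.852 TJ.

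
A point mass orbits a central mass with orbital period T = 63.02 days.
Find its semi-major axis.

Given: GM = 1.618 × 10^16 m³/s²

Convert to SI: T = 63.02 days = 5.44493e+06 s.
Invert Kepler's third law: a = (GM · T² / (4π²))^(1/3).
Substituting T = 5.44493e+06 s and GM = 1.618e+16 m³/s²:
a = (1.618e+16 · (5.44493e+06)² / (4π²))^(1/3) m
a ≈ 2.299e+09 m = 2.299 × 10^9 m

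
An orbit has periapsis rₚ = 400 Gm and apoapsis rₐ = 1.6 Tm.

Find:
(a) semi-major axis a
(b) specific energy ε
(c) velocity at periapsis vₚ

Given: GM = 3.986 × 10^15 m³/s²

Convert to SI: rₚ = 400 Gm = 4e+11 m; rₐ = 1.6 Tm = 1.6e+12 m.
(a) a = (rₚ + rₐ)/2 = (4e+11 + 1.6e+12)/2 ≈ 1e+12 m
(b) With a = (rₚ + rₐ)/2 = 1e+12 m, ε = −GM/(2a) = −3.986e+15/(2 · 1e+12) J/kg ≈ -1993 J/kg
(c) With a = (rₚ + rₐ)/2 = 1e+12 m, vₚ = √(GM (2/rₚ − 1/a)) = √(3.986e+15 · (2/4e+11 − 1/1e+12)) m/s ≈ 126.3 m/s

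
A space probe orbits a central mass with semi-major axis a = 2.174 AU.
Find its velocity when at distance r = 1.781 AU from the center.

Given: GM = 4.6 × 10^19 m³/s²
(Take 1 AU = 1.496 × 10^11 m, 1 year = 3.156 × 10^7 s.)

Convert to SI: a = 2.174 AU = 3.2523e+11 m; r = 1.781 AU = 2.66438e+11 m.
Vis-viva: v = √(GM · (2/r − 1/a)).
2/r − 1/a = 2/2.66438e+11 − 1/3.2523e+11 = 4.4317e-12 m⁻¹.
v = √(4.6e+19 · 4.4317e-12) m/s ≈ 1.428e+04 m/s = 3.012 AU/year.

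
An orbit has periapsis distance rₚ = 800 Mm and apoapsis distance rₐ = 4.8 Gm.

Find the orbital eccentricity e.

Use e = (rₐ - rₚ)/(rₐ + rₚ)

Convert to SI: rₚ = 800 Mm = 8e+08 m; rₐ = 4.8 Gm = 4.8e+09 m.
e = (rₐ − rₚ) / (rₐ + rₚ).
e = (4.8e+09 − 8e+08) / (4.8e+09 + 8e+08) = 4e+09 / 5.6e+09 ≈ 0.7143.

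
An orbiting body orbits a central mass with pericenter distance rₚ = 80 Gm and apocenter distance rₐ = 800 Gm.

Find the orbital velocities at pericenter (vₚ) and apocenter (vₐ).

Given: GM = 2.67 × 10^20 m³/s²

Convert to SI: rₚ = 80 Gm = 8e+10 m; rₐ = 800 Gm = 8e+11 m.
Use the vis-viva equation v² = GM(2/r − 1/a) with a = (rₚ + rₐ)/2 = (8e+10 + 8e+11)/2 = 4.4e+11 m.
vₚ = √(GM · (2/rₚ − 1/a)) = √(2.67e+20 · (2/8e+10 − 1/4.4e+11)) m/s ≈ 7.79e+04 m/s = 77.9 km/s.
vₐ = √(GM · (2/rₐ − 1/a)) = √(2.67e+20 · (2/8e+11 − 1/4.4e+11)) m/s ≈ 7790 m/s = 7.79 km/s.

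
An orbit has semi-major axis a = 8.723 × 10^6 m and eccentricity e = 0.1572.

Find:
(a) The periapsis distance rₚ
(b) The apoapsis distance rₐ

(a) rₚ = a(1 − e) = 8.723e+06 · (1 − 0.1572) = 8.723e+06 · 0.8428 ≈ 7.352e+06 m = 7.352 × 10^6 m.
(b) rₐ = a(1 + e) = 8.723e+06 · (1 + 0.1572) = 8.723e+06 · 1.1572 ≈ 1.009e+07 m = 1.009 × 10^7 m.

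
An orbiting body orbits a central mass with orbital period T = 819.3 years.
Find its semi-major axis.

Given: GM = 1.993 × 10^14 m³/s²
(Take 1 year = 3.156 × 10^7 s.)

Convert to SI: T = 819.3 years = 2.58571e+10 s.
Invert Kepler's third law: a = (GM · T² / (4π²))^(1/3).
Substituting T = 2.58571e+10 s and GM = 1.993e+14 m³/s²:
a = (1.993e+14 · (2.58571e+10)² / (4π²))^(1/3) m
a ≈ 1.5e+11 m = 150 Gm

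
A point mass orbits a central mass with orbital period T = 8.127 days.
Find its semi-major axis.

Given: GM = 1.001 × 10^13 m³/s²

Convert to SI: T = 8.127 days = 702173 s.
Invert Kepler's third law: a = (GM · T² / (4π²))^(1/3).
Substituting T = 702173 s and GM = 1.001e+13 m³/s²:
a = (1.001e+13 · (702173)² / (4π²))^(1/3) m
a ≈ 5e+07 m = 50 Mm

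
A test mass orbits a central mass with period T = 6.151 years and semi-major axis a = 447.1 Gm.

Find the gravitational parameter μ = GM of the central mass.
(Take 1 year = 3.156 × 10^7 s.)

Convert to SI: T = 6.151 years = 1.94126e+08 s; a = 447.1 Gm = 4.471e+11 m.
GM = 4π² · a³ / T².
GM = 4π² · (4.471e+11)³ / (1.94126e+08)² m³/s² ≈ 9.363e+19 m³/s² = 9.363 × 10^19 m³/s².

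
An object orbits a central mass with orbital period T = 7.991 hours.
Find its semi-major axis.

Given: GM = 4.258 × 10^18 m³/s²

Convert to SI: T = 7.991 hours = 28767.6 s.
Invert Kepler's third law: a = (GM · T² / (4π²))^(1/3).
Substituting T = 28767.6 s and GM = 4.258e+18 m³/s²:
a = (4.258e+18 · (28767.6)² / (4π²))^(1/3) m
a ≈ 4.469e+08 m = 446.9 Mm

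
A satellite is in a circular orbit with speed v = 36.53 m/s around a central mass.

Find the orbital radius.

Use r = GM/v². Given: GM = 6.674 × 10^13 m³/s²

For a circular orbit, v² = GM / r, so r = GM / v².
r = 6.674e+13 / (36.53)² m ≈ 5.001e+10 m = 50.01 Gm.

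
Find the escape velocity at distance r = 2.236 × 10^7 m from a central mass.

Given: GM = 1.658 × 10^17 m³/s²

Escape velocity comes from setting total energy to zero: ½v² − GM/r = 0 ⇒ v_esc = √(2GM / r).
v_esc = √(2 · 1.658e+17 / 2.236e+07) m/s ≈ 1.218e+05 m/s = 121.8 km/s.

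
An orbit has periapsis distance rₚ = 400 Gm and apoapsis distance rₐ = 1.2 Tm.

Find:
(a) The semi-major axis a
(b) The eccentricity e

Convert to SI: rₚ = 400 Gm = 4e+11 m; rₐ = 1.2 Tm = 1.2e+12 m.
(a) a = (rₚ + rₐ) / 2 = (4e+11 + 1.2e+12) / 2 ≈ 8e+11 m = 800 Gm.
(b) e = (rₐ − rₚ) / (rₐ + rₚ) = (1.2e+12 − 4e+11) / (1.2e+12 + 4e+11) ≈ 0.5.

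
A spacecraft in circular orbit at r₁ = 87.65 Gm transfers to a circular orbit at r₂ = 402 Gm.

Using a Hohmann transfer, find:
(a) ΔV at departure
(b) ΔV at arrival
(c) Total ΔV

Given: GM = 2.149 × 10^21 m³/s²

Convert to SI: r₁ = 87.65 Gm = 8.765e+10 m; r₂ = 402 Gm = 4.02e+11 m.
Transfer semi-major axis: a_t = (r₁ + r₂)/2 = (8.765e+10 + 4.02e+11)/2 = 2.44825e+11 m.
Circular speeds: v₁ = √(GM/r₁) = 156582 m/s, v₂ = √(GM/r₂) = 73114.8 m/s.
Transfer speeds (vis-viva v² = GM(2/r − 1/a_t)): v₁ᵗ = 200645 m/s, v₂ᵗ = 43747.5 m/s.
(a) ΔV₁ = |v₁ᵗ − v₁| ≈ 4.406e+04 m/s = 44.06 km/s.
(b) ΔV₂ = |v₂ − v₂ᵗ| ≈ 2.937e+04 m/s = 29.37 km/s.
(c) ΔV_total = ΔV₁ + ΔV₂ ≈ 7.343e+04 m/s = 73.43 km/s.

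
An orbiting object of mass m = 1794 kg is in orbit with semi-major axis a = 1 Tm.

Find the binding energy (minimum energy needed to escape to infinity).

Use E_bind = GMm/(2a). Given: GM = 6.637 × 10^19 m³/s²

Convert to SI: a = 1 Tm = 1e+12 m.
Total orbital energy is E = −GMm/(2a); binding energy is E_bind = −E = GMm/(2a).
E_bind = 6.637e+19 · 1794 / (2 · 1e+12) J ≈ 5.953e+10 J = 59.53 GJ.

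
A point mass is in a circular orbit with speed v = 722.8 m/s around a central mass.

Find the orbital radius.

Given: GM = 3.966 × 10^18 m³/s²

For a circular orbit, v² = GM / r, so r = GM / v².
r = 3.966e+18 / (722.8)² m ≈ 7.591e+12 m = 7.591 Tm.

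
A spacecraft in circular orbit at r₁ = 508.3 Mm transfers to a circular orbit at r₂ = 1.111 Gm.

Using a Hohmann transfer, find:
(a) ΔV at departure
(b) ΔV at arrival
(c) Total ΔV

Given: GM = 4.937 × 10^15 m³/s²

Convert to SI: r₁ = 508.3 Mm = 5.083e+08 m; r₂ = 1.111 Gm = 1.111e+09 m.
Transfer semi-major axis: a_t = (r₁ + r₂)/2 = (5.083e+08 + 1.111e+09)/2 = 8.0965e+08 m.
Circular speeds: v₁ = √(GM/r₁) = 3116.53 m/s, v₂ = √(GM/r₂) = 2108.02 m/s.
Transfer speeds (vis-viva v² = GM(2/r − 1/a_t)): v₁ᵗ = 3650.73 m/s, v₂ᵗ = 1670.27 m/s.
(a) ΔV₁ = |v₁ᵗ − v₁| ≈ 534.2 m/s = 534.2 m/s.
(b) ΔV₂ = |v₂ − v₂ᵗ| ≈ 437.8 m/s = 437.8 m/s.
(c) ΔV_total = ΔV₁ + ΔV₂ ≈ 972 m/s = 972 m/s.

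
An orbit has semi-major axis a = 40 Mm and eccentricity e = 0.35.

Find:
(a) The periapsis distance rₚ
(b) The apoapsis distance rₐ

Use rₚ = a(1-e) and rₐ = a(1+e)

Convert to SI: a = 40 Mm = 4e+07 m.
(a) rₚ = a(1 − e) = 4e+07 · (1 − 0.35) = 4e+07 · 0.65 ≈ 2.6e+07 m = 26 Mm.
(b) rₐ = a(1 + e) = 4e+07 · (1 + 0.35) = 4e+07 · 1.35 ≈ 5.4e+07 m = 54 Mm.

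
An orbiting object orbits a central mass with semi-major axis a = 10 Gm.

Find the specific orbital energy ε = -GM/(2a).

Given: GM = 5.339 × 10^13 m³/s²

Convert to SI: a = 10 Gm = 1e+10 m.
ε = −GM / (2a).
ε = −5.339e+13 / (2 · 1e+10) J/kg ≈ -2670 J/kg = -2.67 kJ/kg.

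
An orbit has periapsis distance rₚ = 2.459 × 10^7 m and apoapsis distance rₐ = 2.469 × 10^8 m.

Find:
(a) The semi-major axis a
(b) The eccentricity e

(a) a = (rₚ + rₐ) / 2 = (2.459e+07 + 2.469e+08) / 2 ≈ 1.357e+08 m = 1.357 × 10^8 m.
(b) e = (rₐ − rₚ) / (rₐ + rₚ) = (2.469e+08 − 2.459e+07) / (2.469e+08 + 2.459e+07) ≈ 0.8189.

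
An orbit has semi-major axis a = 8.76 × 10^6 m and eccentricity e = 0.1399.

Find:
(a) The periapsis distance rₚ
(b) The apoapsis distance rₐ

(a) rₚ = a(1 − e) = 8.76e+06 · (1 − 0.1399) = 8.76e+06 · 0.8601 ≈ 7.534e+06 m = 7.534 × 10^6 m.
(b) rₐ = a(1 + e) = 8.76e+06 · (1 + 0.1399) = 8.76e+06 · 1.1399 ≈ 9.986e+06 m = 9.986 × 10^6 m.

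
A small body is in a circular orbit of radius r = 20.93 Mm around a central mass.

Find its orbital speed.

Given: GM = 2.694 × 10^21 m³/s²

Convert to SI: r = 20.93 Mm = 2.093e+07 m.
For a circular orbit, gravity supplies the centripetal force, so v = √(GM / r).
v = √(2.694e+21 / 2.093e+07) m/s ≈ 1.135e+07 m/s = 1.135e+04 km/s.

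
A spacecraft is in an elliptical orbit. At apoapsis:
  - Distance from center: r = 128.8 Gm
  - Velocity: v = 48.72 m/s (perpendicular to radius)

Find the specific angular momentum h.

Convert to SI: r = 128.8 Gm = 1.288e+11 m.
With v perpendicular to r, h = r · v.
h = 1.288e+11 · 48.72 m²/s ≈ 6.275e+12 m²/s.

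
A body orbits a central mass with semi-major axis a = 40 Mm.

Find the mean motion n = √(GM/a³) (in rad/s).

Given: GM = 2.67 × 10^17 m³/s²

Convert to SI: a = 40 Mm = 4e+07 m.
n = √(GM / a³).
n = √(2.67e+17 / (4e+07)³) rad/s ≈ 0.002043 rad/s.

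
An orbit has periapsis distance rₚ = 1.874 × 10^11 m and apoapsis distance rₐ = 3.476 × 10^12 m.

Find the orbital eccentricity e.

e = (rₐ − rₚ) / (rₐ + rₚ).
e = (3.476e+12 − 1.874e+11) / (3.476e+12 + 1.874e+11) = 3.2886e+12 / 3.6634e+12 ≈ 0.8977.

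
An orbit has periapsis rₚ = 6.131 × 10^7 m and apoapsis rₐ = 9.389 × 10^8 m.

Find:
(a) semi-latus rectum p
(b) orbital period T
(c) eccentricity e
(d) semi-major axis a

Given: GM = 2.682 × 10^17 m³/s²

(a) From a = (rₚ + rₐ)/2 = 5.00105e+08 m and e = (rₐ − rₚ)/(rₐ + rₚ) = 0.877406, p = a(1 − e²) = 5.00105e+08 · (1 − (0.877406)²) ≈ 1.151e+08 m
(b) With a = (rₚ + rₐ)/2 = 5.00105e+08 m, T = 2π √(a³/GM) = 2π √((5.00105e+08)³/2.682e+17) s ≈ 1.357e+05 s
(c) e = (rₐ − rₚ)/(rₐ + rₚ) = (9.389e+08 − 6.131e+07)/(9.389e+08 + 6.131e+07) ≈ 0.8774
(d) a = (rₚ + rₐ)/2 = (6.131e+07 + 9.389e+08)/2 ≈ 5.001e+08 m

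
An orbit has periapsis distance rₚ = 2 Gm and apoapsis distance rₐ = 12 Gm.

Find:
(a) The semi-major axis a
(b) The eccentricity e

Convert to SI: rₚ = 2 Gm = 2e+09 m; rₐ = 12 Gm = 1.2e+10 m.
(a) a = (rₚ + rₐ) / 2 = (2e+09 + 1.2e+10) / 2 ≈ 7e+09 m = 7 Gm.
(b) e = (rₐ − rₚ) / (rₐ + rₚ) = (1.2e+10 − 2e+09) / (1.2e+10 + 2e+09) ≈ 0.7143.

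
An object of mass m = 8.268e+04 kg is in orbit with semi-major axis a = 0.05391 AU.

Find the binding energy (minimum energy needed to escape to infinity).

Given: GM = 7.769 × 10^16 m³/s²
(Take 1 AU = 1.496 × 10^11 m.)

Convert to SI: a = 0.05391 AU = 8.06494e+09 m.
Total orbital energy is E = −GMm/(2a); binding energy is E_bind = −E = GMm/(2a).
E_bind = 7.769e+16 · 8.268e+04 / (2 · 8.06494e+09) J ≈ 3.982e+11 J = 398.2 GJ.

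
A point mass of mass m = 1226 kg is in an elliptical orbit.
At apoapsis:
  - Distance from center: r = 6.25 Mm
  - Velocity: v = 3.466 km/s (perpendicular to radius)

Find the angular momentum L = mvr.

Convert to SI: r = 6.25 Mm = 6.25e+06 m; v = 3.466 km/s = 3466 m/s.
Since v is perpendicular to r, L = m · v · r.
L = 1226 · 3466 · 6.25e+06 kg·m²/s ≈ 2.656e+13 kg·m²/s.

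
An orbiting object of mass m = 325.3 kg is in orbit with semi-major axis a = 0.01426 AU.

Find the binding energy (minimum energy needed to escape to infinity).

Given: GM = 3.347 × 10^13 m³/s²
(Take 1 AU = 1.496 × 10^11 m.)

Convert to SI: a = 0.01426 AU = 2.1333e+09 m.
Total orbital energy is E = −GMm/(2a); binding energy is E_bind = −E = GMm/(2a).
E_bind = 3.347e+13 · 325.3 / (2 · 2.1333e+09) J ≈ 2.552e+06 J = 2.552 MJ.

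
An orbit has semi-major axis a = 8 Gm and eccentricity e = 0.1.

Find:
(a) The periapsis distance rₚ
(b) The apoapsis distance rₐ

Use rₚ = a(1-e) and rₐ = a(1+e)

Convert to SI: a = 8 Gm = 8e+09 m.
(a) rₚ = a(1 − e) = 8e+09 · (1 − 0.1) = 8e+09 · 0.9 ≈ 7.2e+09 m = 7.2 Gm.
(b) rₐ = a(1 + e) = 8e+09 · (1 + 0.1) = 8e+09 · 1.1 ≈ 8.8e+09 m = 8.8 Gm.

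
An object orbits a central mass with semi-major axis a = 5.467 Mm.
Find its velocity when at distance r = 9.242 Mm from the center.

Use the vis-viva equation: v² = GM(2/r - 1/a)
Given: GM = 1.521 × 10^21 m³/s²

Convert to SI: a = 5.467 Mm = 5.467e+06 m; r = 9.242 Mm = 9.242e+06 m.
Vis-viva: v = √(GM · (2/r − 1/a)).
2/r − 1/a = 2/9.242e+06 − 1/5.467e+06 = 3.34877e-08 m⁻¹.
v = √(1.521e+21 · 3.34877e-08) m/s ≈ 7.137e+06 m/s = 7137 km/s.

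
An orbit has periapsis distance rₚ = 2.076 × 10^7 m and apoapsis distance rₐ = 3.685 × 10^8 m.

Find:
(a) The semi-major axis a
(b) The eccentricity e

(a) a = (rₚ + rₐ) / 2 = (2.076e+07 + 3.685e+08) / 2 ≈ 1.946e+08 m = 1.946 × 10^8 m.
(b) e = (rₐ − rₚ) / (rₐ + rₚ) = (3.685e+08 − 2.076e+07) / (3.685e+08 + 2.076e+07) ≈ 0.8933.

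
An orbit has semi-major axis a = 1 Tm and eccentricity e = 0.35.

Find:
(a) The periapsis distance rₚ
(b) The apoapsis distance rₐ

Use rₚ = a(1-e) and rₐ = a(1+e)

Convert to SI: a = 1 Tm = 1e+12 m.
(a) rₚ = a(1 − e) = 1e+12 · (1 − 0.35) = 1e+12 · 0.65 ≈ 6.5e+11 m = 650 Gm.
(b) rₐ = a(1 + e) = 1e+12 · (1 + 0.35) = 1e+12 · 1.35 ≈ 1.35e+12 m = 1.35 Tm.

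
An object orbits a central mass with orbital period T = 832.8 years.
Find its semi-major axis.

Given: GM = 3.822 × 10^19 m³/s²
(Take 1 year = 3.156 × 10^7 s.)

Convert to SI: T = 832.8 years = 2.62832e+10 s.
Invert Kepler's third law: a = (GM · T² / (4π²))^(1/3).
Substituting T = 2.62832e+10 s and GM = 3.822e+19 m³/s²:
a = (3.822e+19 · (2.62832e+10)² / (4π²))^(1/3) m
a ≈ 8.745e+12 m = 8.745 Tm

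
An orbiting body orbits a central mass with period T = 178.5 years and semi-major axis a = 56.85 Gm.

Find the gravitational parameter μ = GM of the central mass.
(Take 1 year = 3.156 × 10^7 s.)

Convert to SI: T = 178.5 years = 5.63346e+09 s; a = 56.85 Gm = 5.685e+10 m.
GM = 4π² · a³ / T².
GM = 4π² · (5.685e+10)³ / (5.63346e+09)² m³/s² ≈ 2.286e+14 m³/s² = 2.286 × 10^14 m³/s².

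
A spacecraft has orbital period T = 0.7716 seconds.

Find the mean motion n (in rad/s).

n = 2π / T.
n = 2π / 0.7716 s ≈ 8.143 rad/s.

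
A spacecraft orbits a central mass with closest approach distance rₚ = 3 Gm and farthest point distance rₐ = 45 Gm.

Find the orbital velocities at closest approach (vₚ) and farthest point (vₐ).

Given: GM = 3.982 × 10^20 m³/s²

Convert to SI: rₚ = 3 Gm = 3e+09 m; rₐ = 45 Gm = 4.5e+10 m.
Use the vis-viva equation v² = GM(2/r − 1/a) with a = (rₚ + rₐ)/2 = (3e+09 + 4.5e+10)/2 = 2.4e+10 m.
vₚ = √(GM · (2/rₚ − 1/a)) = √(3.982e+20 · (2/3e+09 − 1/2.4e+10)) m/s ≈ 4.989e+05 m/s = 498.9 km/s.
vₐ = √(GM · (2/rₐ − 1/a)) = √(3.982e+20 · (2/4.5e+10 − 1/2.4e+10)) m/s ≈ 3.326e+04 m/s = 33.26 km/s.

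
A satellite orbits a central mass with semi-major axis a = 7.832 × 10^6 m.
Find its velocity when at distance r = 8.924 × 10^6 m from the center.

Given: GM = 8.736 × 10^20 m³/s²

Vis-viva: v = √(GM · (2/r − 1/a)).
2/r − 1/a = 2/8.924e+06 − 1/7.832e+06 = 9.64334e-08 m⁻¹.
v = √(8.736e+20 · 9.64334e-08) m/s ≈ 9.178e+06 m/s = 9178 km/s.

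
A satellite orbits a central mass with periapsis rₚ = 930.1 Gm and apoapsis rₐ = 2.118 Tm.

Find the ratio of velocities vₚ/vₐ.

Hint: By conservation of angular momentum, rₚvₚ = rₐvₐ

Convert to SI: rₚ = 930.1 Gm = 9.301e+11 m; rₐ = 2.118 Tm = 2.118e+12 m.
Conservation of angular momentum gives rₚvₚ = rₐvₐ, so vₚ/vₐ = rₐ/rₚ.
vₚ/vₐ = 2.118e+12 / 9.301e+11 ≈ 2.277.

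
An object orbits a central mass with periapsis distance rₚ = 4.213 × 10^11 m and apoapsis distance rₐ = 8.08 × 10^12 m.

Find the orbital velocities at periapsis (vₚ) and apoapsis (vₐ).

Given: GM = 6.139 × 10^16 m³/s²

Use the vis-viva equation v² = GM(2/r − 1/a) with a = (rₚ + rₐ)/2 = (4.213e+11 + 8.08e+12)/2 = 4.25065e+12 m.
vₚ = √(GM · (2/rₚ − 1/a)) = √(6.139e+16 · (2/4.213e+11 − 1/4.25065e+12)) m/s ≈ 526.3 m/s = 526.3 m/s.
vₐ = √(GM · (2/rₐ − 1/a)) = √(6.139e+16 · (2/8.08e+12 − 1/4.25065e+12)) m/s ≈ 27.44 m/s = 27.44 m/s.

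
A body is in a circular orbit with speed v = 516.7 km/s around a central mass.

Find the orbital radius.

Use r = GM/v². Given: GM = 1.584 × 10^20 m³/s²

Convert to SI: v = 516.7 km/s = 516700 m/s.
For a circular orbit, v² = GM / r, so r = GM / v².
r = 1.584e+20 / (516700)² m ≈ 5.933e+08 m = 593.3 Mm.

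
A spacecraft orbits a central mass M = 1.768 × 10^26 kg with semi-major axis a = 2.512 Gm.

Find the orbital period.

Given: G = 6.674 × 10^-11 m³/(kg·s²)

Convert to SI: a = 2.512 Gm = 2.512e+09 m.
GM = G · M = 6.674e-11 · 1.768e+26 = 1.17996e+16 m³/s².
Kepler's third law: T = 2π √(a³ / GM).
Substituting a = 2.512e+09 m and GM = 1.17996e+16 m³/s²:
T = 2π √((2.512e+09)³ / 1.17996e+16) s
T ≈ 7.282e+06 s = 84.29 days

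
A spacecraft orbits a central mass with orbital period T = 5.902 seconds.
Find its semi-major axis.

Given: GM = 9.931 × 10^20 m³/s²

Invert Kepler's third law: a = (GM · T² / (4π²))^(1/3).
Substituting T = 5.902 s and GM = 9.931e+20 m³/s²:
a = (9.931e+20 · (5.902)² / (4π²))^(1/3) m
a ≈ 9.569e+06 m = 9.569 Mm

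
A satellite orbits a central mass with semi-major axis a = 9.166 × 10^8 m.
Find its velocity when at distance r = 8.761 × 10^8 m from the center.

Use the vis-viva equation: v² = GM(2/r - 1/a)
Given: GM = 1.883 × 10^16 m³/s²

Vis-viva: v = √(GM · (2/r − 1/a)).
2/r − 1/a = 2/8.761e+08 − 1/9.166e+08 = 1.19186e-09 m⁻¹.
v = √(1.883e+16 · 1.19186e-09) m/s ≈ 4737 m/s = 4.737 km/s.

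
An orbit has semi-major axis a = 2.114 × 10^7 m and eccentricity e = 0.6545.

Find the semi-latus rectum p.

p = a (1 − e²).
p = 2.114e+07 · (1 − (0.6545)²) = 2.114e+07 · 0.57163 ≈ 1.208e+07 m = 1.208 × 10^7 m.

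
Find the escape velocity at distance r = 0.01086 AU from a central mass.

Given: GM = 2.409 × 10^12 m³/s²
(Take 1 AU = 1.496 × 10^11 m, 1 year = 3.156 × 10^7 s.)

Convert to SI: r = 0.01086 AU = 1.62466e+09 m.
Escape velocity comes from setting total energy to zero: ½v² − GM/r = 0 ⇒ v_esc = √(2GM / r).
v_esc = √(2 · 2.409e+12 / 1.62466e+09) m/s ≈ 54.46 m/s = 0.01149 AU/year.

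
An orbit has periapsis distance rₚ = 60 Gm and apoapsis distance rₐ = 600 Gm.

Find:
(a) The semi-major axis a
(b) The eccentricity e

Convert to SI: rₚ = 60 Gm = 6e+10 m; rₐ = 600 Gm = 6e+11 m.
(a) a = (rₚ + rₐ) / 2 = (6e+10 + 6e+11) / 2 ≈ 3.3e+11 m = 330 Gm.
(b) e = (rₐ − rₚ) / (rₐ + rₚ) = (6e+11 − 6e+10) / (6e+11 + 6e+10) ≈ 0.8182.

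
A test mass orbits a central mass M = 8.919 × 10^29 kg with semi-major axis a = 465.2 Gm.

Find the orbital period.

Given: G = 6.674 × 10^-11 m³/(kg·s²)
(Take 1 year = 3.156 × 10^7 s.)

Convert to SI: a = 465.2 Gm = 4.652e+11 m.
GM = G · M = 6.674e-11 · 8.919e+29 = 5.95254e+19 m³/s².
Kepler's third law: T = 2π √(a³ / GM).
Substituting a = 4.652e+11 m and GM = 5.95254e+19 m³/s²:
T = 2π √((4.652e+11)³ / 5.95254e+19) s
T ≈ 2.584e+08 s = 8.187 years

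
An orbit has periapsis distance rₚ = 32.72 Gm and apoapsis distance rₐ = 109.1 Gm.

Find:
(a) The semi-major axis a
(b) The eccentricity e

Convert to SI: rₚ = 32.72 Gm = 3.272e+10 m; rₐ = 109.1 Gm = 1.091e+11 m.
(a) a = (rₚ + rₐ) / 2 = (3.272e+10 + 1.091e+11) / 2 ≈ 7.091e+10 m = 70.91 Gm.
(b) e = (rₐ − rₚ) / (rₐ + rₚ) = (1.091e+11 − 3.272e+10) / (1.091e+11 + 3.272e+10) ≈ 0.5386.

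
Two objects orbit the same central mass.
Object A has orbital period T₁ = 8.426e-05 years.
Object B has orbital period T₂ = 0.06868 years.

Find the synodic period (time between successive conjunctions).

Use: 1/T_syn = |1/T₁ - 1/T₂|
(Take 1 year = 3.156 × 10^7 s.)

Convert to SI: T₁ = 8.426e-05 years = 2659.25 s; T₂ = 0.06868 years = 2.16754e+06 s.
T_syn = |T₁ · T₂ / (T₁ − T₂)|.
T_syn = |2659.25 · 2.16754e+06 / (2659.25 − 2.16754e+06)| s ≈ 2663 s = 8.436e-05 years.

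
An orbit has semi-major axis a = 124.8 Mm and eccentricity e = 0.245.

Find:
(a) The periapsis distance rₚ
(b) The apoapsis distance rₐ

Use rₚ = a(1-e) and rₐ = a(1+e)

Convert to SI: a = 124.8 Mm = 1.248e+08 m.
(a) rₚ = a(1 − e) = 1.248e+08 · (1 − 0.245) = 1.248e+08 · 0.755 ≈ 9.422e+07 m = 94.22 Mm.
(b) rₐ = a(1 + e) = 1.248e+08 · (1 + 0.245) = 1.248e+08 · 1.245 ≈ 1.554e+08 m = 155.4 Mm.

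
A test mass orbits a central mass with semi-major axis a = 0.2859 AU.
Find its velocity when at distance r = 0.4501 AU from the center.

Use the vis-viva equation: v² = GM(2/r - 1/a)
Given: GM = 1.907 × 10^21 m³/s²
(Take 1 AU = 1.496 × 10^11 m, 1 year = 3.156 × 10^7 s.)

Convert to SI: a = 0.2859 AU = 4.27706e+10 m; r = 0.4501 AU = 6.7335e+10 m.
Vis-viva: v = √(GM · (2/r − 1/a)).
2/r − 1/a = 2/6.7335e+10 − 1/4.27706e+10 = 6.32173e-12 m⁻¹.
v = √(1.907e+21 · 6.32173e-12) m/s ≈ 1.098e+05 m/s = 23.16 AU/year.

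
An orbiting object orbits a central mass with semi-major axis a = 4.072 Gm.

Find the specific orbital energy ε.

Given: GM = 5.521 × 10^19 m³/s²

Convert to SI: a = 4.072 Gm = 4.072e+09 m.
ε = −GM / (2a).
ε = −5.521e+19 / (2 · 4.072e+09) J/kg ≈ -6.779e+09 J/kg = -6.779 GJ/kg.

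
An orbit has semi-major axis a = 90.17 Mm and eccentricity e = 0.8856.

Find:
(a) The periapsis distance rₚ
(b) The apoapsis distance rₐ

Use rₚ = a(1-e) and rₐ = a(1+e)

Convert to SI: a = 90.17 Mm = 9.017e+07 m.
(a) rₚ = a(1 − e) = 9.017e+07 · (1 − 0.8856) = 9.017e+07 · 0.1144 ≈ 1.032e+07 m = 10.32 Mm.
(b) rₐ = a(1 + e) = 9.017e+07 · (1 + 0.8856) = 9.017e+07 · 1.8856 ≈ 1.7e+08 m = 170 Mm.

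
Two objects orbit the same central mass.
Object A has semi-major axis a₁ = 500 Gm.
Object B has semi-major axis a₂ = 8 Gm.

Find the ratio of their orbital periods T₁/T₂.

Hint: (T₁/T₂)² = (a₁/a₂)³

Convert to SI: a₁ = 500 Gm = 5e+11 m; a₂ = 8 Gm = 8e+09 m.
From Kepler's third law, (T₁/T₂)² = (a₁/a₂)³, so T₁/T₂ = (a₁/a₂)^(3/2).
a₁/a₂ = 5e+11 / 8e+09 = 62.5.
T₁/T₂ = (62.5)^(3/2) ≈ 494.1.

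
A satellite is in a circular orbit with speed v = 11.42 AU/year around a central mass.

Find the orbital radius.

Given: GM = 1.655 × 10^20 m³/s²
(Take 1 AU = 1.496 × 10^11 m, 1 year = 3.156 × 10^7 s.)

Convert to SI: v = 11.42 AU/year = 54132.8 m/s.
For a circular orbit, v² = GM / r, so r = GM / v².
r = 1.655e+20 / (54132.8)² m ≈ 5.648e+10 m = 0.3775 AU.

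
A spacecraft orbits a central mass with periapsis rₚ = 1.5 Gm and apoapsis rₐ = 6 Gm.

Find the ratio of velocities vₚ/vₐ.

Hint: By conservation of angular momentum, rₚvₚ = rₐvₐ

Convert to SI: rₚ = 1.5 Gm = 1.5e+09 m; rₐ = 6 Gm = 6e+09 m.
Conservation of angular momentum gives rₚvₚ = rₐvₐ, so vₚ/vₐ = rₐ/rₚ.
vₚ/vₐ = 6e+09 / 1.5e+09 ≈ 4.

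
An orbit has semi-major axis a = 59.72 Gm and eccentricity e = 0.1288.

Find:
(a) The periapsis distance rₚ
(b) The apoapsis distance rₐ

Convert to SI: a = 59.72 Gm = 5.972e+10 m.
(a) rₚ = a(1 − e) = 5.972e+10 · (1 − 0.1288) = 5.972e+10 · 0.8712 ≈ 5.203e+10 m = 52.03 Gm.
(b) rₐ = a(1 + e) = 5.972e+10 · (1 + 0.1288) = 5.972e+10 · 1.1288 ≈ 6.741e+10 m = 67.41 Gm.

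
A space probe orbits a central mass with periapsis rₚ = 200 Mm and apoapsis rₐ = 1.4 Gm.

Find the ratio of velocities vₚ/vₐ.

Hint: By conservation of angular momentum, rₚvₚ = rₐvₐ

Convert to SI: rₚ = 200 Mm = 2e+08 m; rₐ = 1.4 Gm = 1.4e+09 m.
Conservation of angular momentum gives rₚvₚ = rₐvₐ, so vₚ/vₐ = rₐ/rₚ.
vₚ/vₐ = 1.4e+09 / 2e+08 ≈ 7.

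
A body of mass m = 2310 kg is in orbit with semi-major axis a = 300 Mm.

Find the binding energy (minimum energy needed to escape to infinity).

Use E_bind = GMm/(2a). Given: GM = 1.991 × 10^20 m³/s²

Convert to SI: a = 300 Mm = 3e+08 m.
Total orbital energy is E = −GMm/(2a); binding energy is E_bind = −E = GMm/(2a).
E_bind = 1.991e+20 · 2310 / (2 · 3e+08) J ≈ 7.665e+14 J = 766.5 TJ.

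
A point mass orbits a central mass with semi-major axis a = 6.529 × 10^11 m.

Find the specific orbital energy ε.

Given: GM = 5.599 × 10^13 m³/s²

ε = −GM / (2a).
ε = −5.599e+13 / (2 · 6.529e+11) J/kg ≈ -42.88 J/kg = -42.88 J/kg.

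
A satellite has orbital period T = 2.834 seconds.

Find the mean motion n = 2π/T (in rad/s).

n = 2π / T.
n = 2π / 2.834 s ≈ 2.217 rad/s.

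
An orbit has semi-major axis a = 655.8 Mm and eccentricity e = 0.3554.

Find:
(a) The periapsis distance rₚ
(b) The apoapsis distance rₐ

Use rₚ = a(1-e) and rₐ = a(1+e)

Convert to SI: a = 655.8 Mm = 6.558e+08 m.
(a) rₚ = a(1 − e) = 6.558e+08 · (1 − 0.3554) = 6.558e+08 · 0.6446 ≈ 4.227e+08 m = 422.7 Mm.
(b) rₐ = a(1 + e) = 6.558e+08 · (1 + 0.3554) = 6.558e+08 · 1.3554 ≈ 8.889e+08 m = 888.9 Mm.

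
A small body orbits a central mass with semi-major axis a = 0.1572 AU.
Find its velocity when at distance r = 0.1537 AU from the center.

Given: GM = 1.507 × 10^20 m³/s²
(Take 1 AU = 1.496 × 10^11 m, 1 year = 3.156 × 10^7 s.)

Convert to SI: a = 0.1572 AU = 2.35171e+10 m; r = 0.1537 AU = 2.29935e+10 m.
Vis-viva: v = √(GM · (2/r − 1/a)).
2/r − 1/a = 2/2.29935e+10 − 1/2.35171e+10 = 4.44588e-11 m⁻¹.
v = √(1.507e+20 · 4.44588e-11) m/s ≈ 8.185e+04 m/s = 17.27 AU/year.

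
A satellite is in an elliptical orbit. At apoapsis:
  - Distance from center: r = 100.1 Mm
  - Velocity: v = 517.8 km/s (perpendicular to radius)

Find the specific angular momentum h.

Convert to SI: r = 100.1 Mm = 1.001e+08 m; v = 517.8 km/s = 517800 m/s.
With v perpendicular to r, h = r · v.
h = 1.001e+08 · 517800 m²/s ≈ 5.183e+13 m²/s.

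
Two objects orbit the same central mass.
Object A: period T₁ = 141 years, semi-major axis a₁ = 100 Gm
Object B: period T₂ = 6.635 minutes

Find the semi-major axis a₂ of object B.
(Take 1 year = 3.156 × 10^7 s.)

Convert to SI: T₁ = 141 years = 4.44996e+09 s; a₁ = 100 Gm = 1e+11 m; T₂ = 6.635 minutes = 398.1 s.
Kepler's third law: (T₁/T₂)² = (a₁/a₂)³ ⇒ a₂ = a₁ · (T₂/T₁)^(2/3).
T₂/T₁ = 398.1 / 4.44996e+09 = 8.94615e-08.
a₂ = 1e+11 · (8.94615e-08)^(2/3) m ≈ 2e+06 m = 2 Mm.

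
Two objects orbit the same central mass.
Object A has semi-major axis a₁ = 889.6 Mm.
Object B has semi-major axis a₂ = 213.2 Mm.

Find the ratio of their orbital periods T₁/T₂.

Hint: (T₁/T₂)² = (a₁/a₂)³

Convert to SI: a₁ = 889.6 Mm = 8.896e+08 m; a₂ = 213.2 Mm = 2.132e+08 m.
From Kepler's third law, (T₁/T₂)² = (a₁/a₂)³, so T₁/T₂ = (a₁/a₂)^(3/2).
a₁/a₂ = 8.896e+08 / 2.132e+08 = 4.17261.
T₁/T₂ = (4.17261)^(3/2) ≈ 8.523.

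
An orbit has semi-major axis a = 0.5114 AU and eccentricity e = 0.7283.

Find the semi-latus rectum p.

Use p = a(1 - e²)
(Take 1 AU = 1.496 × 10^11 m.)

Convert to SI: a = 0.5114 AU = 7.65054e+10 m.
p = a (1 − e²).
p = 7.65054e+10 · (1 − (0.7283)²) = 7.65054e+10 · 0.469579 ≈ 3.593e+10 m = 0.2401 AU.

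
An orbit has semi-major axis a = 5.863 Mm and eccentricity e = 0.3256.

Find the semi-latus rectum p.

Convert to SI: a = 5.863 Mm = 5.863e+06 m.
p = a (1 − e²).
p = 5.863e+06 · (1 − (0.3256)²) = 5.863e+06 · 0.893985 ≈ 5.241e+06 m = 5.241 Mm.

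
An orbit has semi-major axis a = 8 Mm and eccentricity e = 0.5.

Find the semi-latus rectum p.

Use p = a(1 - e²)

Convert to SI: a = 8 Mm = 8e+06 m.
p = a (1 − e²).
p = 8e+06 · (1 − (0.5)²) = 8e+06 · 0.75 ≈ 6e+06 m = 6 Mm.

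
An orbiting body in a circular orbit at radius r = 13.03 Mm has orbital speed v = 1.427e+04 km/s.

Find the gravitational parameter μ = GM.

Convert to SI: r = 13.03 Mm = 1.303e+07 m; v = 1.427e+04 km/s = 1.427e+07 m/s.
For a circular orbit v² = GM/r, so GM = v² · r.
GM = (1.427e+07)² · 1.303e+07 m³/s² ≈ 2.653e+21 m³/s² = 2.653 × 10^21 m³/s².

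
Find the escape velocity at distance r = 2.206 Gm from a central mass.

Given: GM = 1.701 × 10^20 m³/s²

Convert to SI: r = 2.206 Gm = 2.206e+09 m.
Escape velocity comes from setting total energy to zero: ½v² − GM/r = 0 ⇒ v_esc = √(2GM / r).
v_esc = √(2 · 1.701e+20 / 2.206e+09) m/s ≈ 3.927e+05 m/s = 392.7 km/s.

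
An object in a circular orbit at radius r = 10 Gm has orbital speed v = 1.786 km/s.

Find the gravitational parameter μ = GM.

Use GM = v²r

Convert to SI: r = 10 Gm = 1e+10 m; v = 1.786 km/s = 1786 m/s.
For a circular orbit v² = GM/r, so GM = v² · r.
GM = (1786)² · 1e+10 m³/s² ≈ 3.19e+16 m³/s² = 3.19 × 10^16 m³/s².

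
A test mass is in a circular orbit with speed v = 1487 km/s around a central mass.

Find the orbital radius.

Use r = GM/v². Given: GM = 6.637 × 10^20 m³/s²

Convert to SI: v = 1487 km/s = 1.487e+06 m/s.
For a circular orbit, v² = GM / r, so r = GM / v².
r = 6.637e+20 / (1.487e+06)² m ≈ 3.002e+08 m = 300.2 Mm.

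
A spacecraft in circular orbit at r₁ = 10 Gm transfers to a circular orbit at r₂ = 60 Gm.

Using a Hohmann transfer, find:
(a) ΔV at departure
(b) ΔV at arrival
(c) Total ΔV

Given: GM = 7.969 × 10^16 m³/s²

Convert to SI: r₁ = 10 Gm = 1e+10 m; r₂ = 60 Gm = 6e+10 m.
Transfer semi-major axis: a_t = (r₁ + r₂)/2 = (1e+10 + 6e+10)/2 = 3.5e+10 m.
Circular speeds: v₁ = √(GM/r₁) = 2822.94 m/s, v₂ = √(GM/r₂) = 1152.46 m/s.
Transfer speeds (vis-viva v² = GM(2/r − 1/a_t)): v₁ᵗ = 3696.1 m/s, v₂ᵗ = 616.016 m/s.
(a) ΔV₁ = |v₁ᵗ − v₁| ≈ 873.2 m/s = 873.2 m/s.
(b) ΔV₂ = |v₂ − v₂ᵗ| ≈ 536.4 m/s = 536.4 m/s.
(c) ΔV_total = ΔV₁ + ΔV₂ ≈ 1410 m/s = 1.41 km/s.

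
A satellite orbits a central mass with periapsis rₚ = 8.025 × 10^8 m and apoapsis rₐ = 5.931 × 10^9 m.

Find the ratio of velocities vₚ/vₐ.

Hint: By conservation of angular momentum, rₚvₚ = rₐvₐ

Conservation of angular momentum gives rₚvₚ = rₐvₐ, so vₚ/vₐ = rₐ/rₚ.
vₚ/vₐ = 5.931e+09 / 8.025e+08 ≈ 7.391.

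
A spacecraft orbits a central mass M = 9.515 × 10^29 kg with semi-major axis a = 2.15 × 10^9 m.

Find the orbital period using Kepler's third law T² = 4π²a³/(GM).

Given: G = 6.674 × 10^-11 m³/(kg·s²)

GM = G · M = 6.674e-11 · 9.515e+29 = 6.35031e+19 m³/s².
Kepler's third law: T = 2π √(a³ / GM).
Substituting a = 2.15e+09 m and GM = 6.35031e+19 m³/s²:
T = 2π √((2.15e+09)³ / 6.35031e+19) s
T ≈ 7.86e+04 s = 21.83 hours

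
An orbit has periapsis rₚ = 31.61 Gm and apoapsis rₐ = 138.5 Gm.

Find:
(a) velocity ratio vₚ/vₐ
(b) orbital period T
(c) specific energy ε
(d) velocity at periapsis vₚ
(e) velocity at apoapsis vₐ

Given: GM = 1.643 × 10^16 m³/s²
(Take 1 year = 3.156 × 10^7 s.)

Convert to SI: rₚ = 31.61 Gm = 3.161e+10 m; rₐ = 138.5 Gm = 1.385e+11 m.
(a) Conservation of angular momentum (rₚvₚ = rₐvₐ) gives vₚ/vₐ = rₐ/rₚ = 1.385e+11/3.161e+10 ≈ 4.382
(b) With a = (rₚ + rₐ)/2 = 8.5055e+10 m, T = 2π √(a³/GM) = 2π √((8.5055e+10)³/1.643e+16) s ≈ 1.216e+09 s
(c) With a = (rₚ + rₐ)/2 = 8.5055e+10 m, ε = −GM/(2a) = −1.643e+16/(2 · 8.5055e+10) J/kg ≈ -9.658e+04 J/kg
(d) With a = (rₚ + rₐ)/2 = 8.5055e+10 m, vₚ = √(GM (2/rₚ − 1/a)) = √(1.643e+16 · (2/3.161e+10 − 1/8.5055e+10)) m/s ≈ 920 m/s
(e) With a = (rₚ + rₐ)/2 = 8.5055e+10 m, vₐ = √(GM (2/rₐ − 1/a)) = √(1.643e+16 · (2/1.385e+11 − 1/8.5055e+10)) m/s ≈ 210 m/s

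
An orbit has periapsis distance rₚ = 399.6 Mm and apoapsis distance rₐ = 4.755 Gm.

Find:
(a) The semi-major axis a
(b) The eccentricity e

Convert to SI: rₚ = 399.6 Mm = 3.996e+08 m; rₐ = 4.755 Gm = 4.755e+09 m.
(a) a = (rₚ + rₐ) / 2 = (3.996e+08 + 4.755e+09) / 2 ≈ 2.577e+09 m = 2.577 Gm.
(b) e = (rₐ − rₚ) / (rₐ + rₚ) = (4.755e+09 − 3.996e+08) / (4.755e+09 + 3.996e+08) ≈ 0.845.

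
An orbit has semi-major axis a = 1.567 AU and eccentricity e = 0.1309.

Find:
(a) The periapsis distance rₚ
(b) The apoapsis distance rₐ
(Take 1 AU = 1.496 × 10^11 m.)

Convert to SI: a = 1.567 AU = 2.34423e+11 m.
(a) rₚ = a(1 − e) = 2.34423e+11 · (1 − 0.1309) = 2.34423e+11 · 0.8691 ≈ 2.037e+11 m = 1.362 AU.
(b) rₐ = a(1 + e) = 2.34423e+11 · (1 + 0.1309) = 2.34423e+11 · 1.1309 ≈ 2.651e+11 m = 1.772 AU.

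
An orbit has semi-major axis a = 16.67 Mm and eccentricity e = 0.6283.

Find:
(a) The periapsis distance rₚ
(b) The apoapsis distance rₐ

Convert to SI: a = 16.67 Mm = 1.667e+07 m.
(a) rₚ = a(1 − e) = 1.667e+07 · (1 − 0.6283) = 1.667e+07 · 0.3717 ≈ 6.196e+06 m = 6.196 Mm.
(b) rₐ = a(1 + e) = 1.667e+07 · (1 + 0.6283) = 1.667e+07 · 1.6283 ≈ 2.714e+07 m = 27.14 Mm.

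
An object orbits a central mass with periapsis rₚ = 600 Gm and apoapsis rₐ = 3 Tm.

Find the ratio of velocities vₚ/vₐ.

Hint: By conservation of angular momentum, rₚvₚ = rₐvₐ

Convert to SI: rₚ = 600 Gm = 6e+11 m; rₐ = 3 Tm = 3e+12 m.
Conservation of angular momentum gives rₚvₚ = rₐvₐ, so vₚ/vₐ = rₐ/rₚ.
vₚ/vₐ = 3e+12 / 6e+11 ≈ 5.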